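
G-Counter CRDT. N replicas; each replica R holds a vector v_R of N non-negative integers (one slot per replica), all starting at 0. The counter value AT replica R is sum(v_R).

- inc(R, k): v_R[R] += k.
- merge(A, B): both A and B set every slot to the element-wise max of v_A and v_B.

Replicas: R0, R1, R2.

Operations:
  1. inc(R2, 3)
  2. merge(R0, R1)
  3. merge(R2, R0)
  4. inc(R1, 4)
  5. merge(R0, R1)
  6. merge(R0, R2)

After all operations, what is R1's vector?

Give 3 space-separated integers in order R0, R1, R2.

Op 1: inc R2 by 3 -> R2=(0,0,3) value=3
Op 2: merge R0<->R1 -> R0=(0,0,0) R1=(0,0,0)
Op 3: merge R2<->R0 -> R2=(0,0,3) R0=(0,0,3)
Op 4: inc R1 by 4 -> R1=(0,4,0) value=4
Op 5: merge R0<->R1 -> R0=(0,4,3) R1=(0,4,3)
Op 6: merge R0<->R2 -> R0=(0,4,3) R2=(0,4,3)

Answer: 0 4 3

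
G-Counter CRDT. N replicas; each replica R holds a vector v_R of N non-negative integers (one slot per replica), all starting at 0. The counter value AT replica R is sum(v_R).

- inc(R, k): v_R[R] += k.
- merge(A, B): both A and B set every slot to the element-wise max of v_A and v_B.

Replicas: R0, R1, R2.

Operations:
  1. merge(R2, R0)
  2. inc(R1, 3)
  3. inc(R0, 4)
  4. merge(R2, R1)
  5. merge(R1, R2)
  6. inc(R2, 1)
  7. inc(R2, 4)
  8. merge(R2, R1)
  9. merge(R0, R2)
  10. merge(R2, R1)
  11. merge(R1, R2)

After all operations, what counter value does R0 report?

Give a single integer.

Answer: 12

Derivation:
Op 1: merge R2<->R0 -> R2=(0,0,0) R0=(0,0,0)
Op 2: inc R1 by 3 -> R1=(0,3,0) value=3
Op 3: inc R0 by 4 -> R0=(4,0,0) value=4
Op 4: merge R2<->R1 -> R2=(0,3,0) R1=(0,3,0)
Op 5: merge R1<->R2 -> R1=(0,3,0) R2=(0,3,0)
Op 6: inc R2 by 1 -> R2=(0,3,1) value=4
Op 7: inc R2 by 4 -> R2=(0,3,5) value=8
Op 8: merge R2<->R1 -> R2=(0,3,5) R1=(0,3,5)
Op 9: merge R0<->R2 -> R0=(4,3,5) R2=(4,3,5)
Op 10: merge R2<->R1 -> R2=(4,3,5) R1=(4,3,5)
Op 11: merge R1<->R2 -> R1=(4,3,5) R2=(4,3,5)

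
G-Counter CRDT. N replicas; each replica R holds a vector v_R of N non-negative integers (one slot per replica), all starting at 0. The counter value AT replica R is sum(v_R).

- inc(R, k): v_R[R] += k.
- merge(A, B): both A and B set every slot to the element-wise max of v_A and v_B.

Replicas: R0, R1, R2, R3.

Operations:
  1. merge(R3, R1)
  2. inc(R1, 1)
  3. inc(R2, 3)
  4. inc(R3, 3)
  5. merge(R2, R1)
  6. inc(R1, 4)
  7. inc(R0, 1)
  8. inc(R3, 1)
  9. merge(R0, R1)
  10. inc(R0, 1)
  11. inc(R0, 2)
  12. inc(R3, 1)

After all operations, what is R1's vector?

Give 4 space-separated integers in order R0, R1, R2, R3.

Answer: 1 5 3 0

Derivation:
Op 1: merge R3<->R1 -> R3=(0,0,0,0) R1=(0,0,0,0)
Op 2: inc R1 by 1 -> R1=(0,1,0,0) value=1
Op 3: inc R2 by 3 -> R2=(0,0,3,0) value=3
Op 4: inc R3 by 3 -> R3=(0,0,0,3) value=3
Op 5: merge R2<->R1 -> R2=(0,1,3,0) R1=(0,1,3,0)
Op 6: inc R1 by 4 -> R1=(0,5,3,0) value=8
Op 7: inc R0 by 1 -> R0=(1,0,0,0) value=1
Op 8: inc R3 by 1 -> R3=(0,0,0,4) value=4
Op 9: merge R0<->R1 -> R0=(1,5,3,0) R1=(1,5,3,0)
Op 10: inc R0 by 1 -> R0=(2,5,3,0) value=10
Op 11: inc R0 by 2 -> R0=(4,5,3,0) value=12
Op 12: inc R3 by 1 -> R3=(0,0,0,5) value=5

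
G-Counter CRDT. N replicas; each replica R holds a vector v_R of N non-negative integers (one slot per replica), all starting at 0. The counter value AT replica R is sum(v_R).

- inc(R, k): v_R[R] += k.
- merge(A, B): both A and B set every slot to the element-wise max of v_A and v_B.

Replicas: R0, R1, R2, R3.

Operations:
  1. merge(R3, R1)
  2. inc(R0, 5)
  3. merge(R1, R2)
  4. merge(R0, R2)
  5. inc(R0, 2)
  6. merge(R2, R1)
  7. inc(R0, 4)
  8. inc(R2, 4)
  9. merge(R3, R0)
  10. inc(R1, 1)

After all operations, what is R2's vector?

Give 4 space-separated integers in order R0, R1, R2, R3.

Op 1: merge R3<->R1 -> R3=(0,0,0,0) R1=(0,0,0,0)
Op 2: inc R0 by 5 -> R0=(5,0,0,0) value=5
Op 3: merge R1<->R2 -> R1=(0,0,0,0) R2=(0,0,0,0)
Op 4: merge R0<->R2 -> R0=(5,0,0,0) R2=(5,0,0,0)
Op 5: inc R0 by 2 -> R0=(7,0,0,0) value=7
Op 6: merge R2<->R1 -> R2=(5,0,0,0) R1=(5,0,0,0)
Op 7: inc R0 by 4 -> R0=(11,0,0,0) value=11
Op 8: inc R2 by 4 -> R2=(5,0,4,0) value=9
Op 9: merge R3<->R0 -> R3=(11,0,0,0) R0=(11,0,0,0)
Op 10: inc R1 by 1 -> R1=(5,1,0,0) value=6

Answer: 5 0 4 0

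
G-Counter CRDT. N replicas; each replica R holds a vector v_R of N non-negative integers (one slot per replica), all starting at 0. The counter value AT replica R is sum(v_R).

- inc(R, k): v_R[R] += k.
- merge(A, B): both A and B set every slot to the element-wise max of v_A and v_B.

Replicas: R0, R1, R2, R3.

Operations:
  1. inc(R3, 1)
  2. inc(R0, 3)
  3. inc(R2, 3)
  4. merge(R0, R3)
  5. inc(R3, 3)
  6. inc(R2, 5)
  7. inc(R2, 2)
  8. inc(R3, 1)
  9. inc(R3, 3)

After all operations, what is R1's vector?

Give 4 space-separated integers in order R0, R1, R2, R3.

Answer: 0 0 0 0

Derivation:
Op 1: inc R3 by 1 -> R3=(0,0,0,1) value=1
Op 2: inc R0 by 3 -> R0=(3,0,0,0) value=3
Op 3: inc R2 by 3 -> R2=(0,0,3,0) value=3
Op 4: merge R0<->R3 -> R0=(3,0,0,1) R3=(3,0,0,1)
Op 5: inc R3 by 3 -> R3=(3,0,0,4) value=7
Op 6: inc R2 by 5 -> R2=(0,0,8,0) value=8
Op 7: inc R2 by 2 -> R2=(0,0,10,0) value=10
Op 8: inc R3 by 1 -> R3=(3,0,0,5) value=8
Op 9: inc R3 by 3 -> R3=(3,0,0,8) value=11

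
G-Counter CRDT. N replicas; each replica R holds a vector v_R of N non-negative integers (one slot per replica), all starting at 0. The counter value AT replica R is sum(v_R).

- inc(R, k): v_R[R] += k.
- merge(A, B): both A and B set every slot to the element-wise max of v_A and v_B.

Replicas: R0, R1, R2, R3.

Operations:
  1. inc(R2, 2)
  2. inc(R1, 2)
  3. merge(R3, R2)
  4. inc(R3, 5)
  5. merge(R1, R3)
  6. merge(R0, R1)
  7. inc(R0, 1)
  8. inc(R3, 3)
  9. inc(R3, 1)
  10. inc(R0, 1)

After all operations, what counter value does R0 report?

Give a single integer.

Answer: 11

Derivation:
Op 1: inc R2 by 2 -> R2=(0,0,2,0) value=2
Op 2: inc R1 by 2 -> R1=(0,2,0,0) value=2
Op 3: merge R3<->R2 -> R3=(0,0,2,0) R2=(0,0,2,0)
Op 4: inc R3 by 5 -> R3=(0,0,2,5) value=7
Op 5: merge R1<->R3 -> R1=(0,2,2,5) R3=(0,2,2,5)
Op 6: merge R0<->R1 -> R0=(0,2,2,5) R1=(0,2,2,5)
Op 7: inc R0 by 1 -> R0=(1,2,2,5) value=10
Op 8: inc R3 by 3 -> R3=(0,2,2,8) value=12
Op 9: inc R3 by 1 -> R3=(0,2,2,9) value=13
Op 10: inc R0 by 1 -> R0=(2,2,2,5) value=11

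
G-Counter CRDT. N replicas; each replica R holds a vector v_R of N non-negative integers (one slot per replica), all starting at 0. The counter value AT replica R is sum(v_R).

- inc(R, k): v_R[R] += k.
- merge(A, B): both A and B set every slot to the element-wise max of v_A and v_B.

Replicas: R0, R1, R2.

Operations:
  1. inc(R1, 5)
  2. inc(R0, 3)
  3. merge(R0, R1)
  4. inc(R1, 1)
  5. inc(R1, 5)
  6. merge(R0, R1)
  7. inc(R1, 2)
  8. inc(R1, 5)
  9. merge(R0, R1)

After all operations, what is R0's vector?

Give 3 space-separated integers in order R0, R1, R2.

Op 1: inc R1 by 5 -> R1=(0,5,0) value=5
Op 2: inc R0 by 3 -> R0=(3,0,0) value=3
Op 3: merge R0<->R1 -> R0=(3,5,0) R1=(3,5,0)
Op 4: inc R1 by 1 -> R1=(3,6,0) value=9
Op 5: inc R1 by 5 -> R1=(3,11,0) value=14
Op 6: merge R0<->R1 -> R0=(3,11,0) R1=(3,11,0)
Op 7: inc R1 by 2 -> R1=(3,13,0) value=16
Op 8: inc R1 by 5 -> R1=(3,18,0) value=21
Op 9: merge R0<->R1 -> R0=(3,18,0) R1=(3,18,0)

Answer: 3 18 0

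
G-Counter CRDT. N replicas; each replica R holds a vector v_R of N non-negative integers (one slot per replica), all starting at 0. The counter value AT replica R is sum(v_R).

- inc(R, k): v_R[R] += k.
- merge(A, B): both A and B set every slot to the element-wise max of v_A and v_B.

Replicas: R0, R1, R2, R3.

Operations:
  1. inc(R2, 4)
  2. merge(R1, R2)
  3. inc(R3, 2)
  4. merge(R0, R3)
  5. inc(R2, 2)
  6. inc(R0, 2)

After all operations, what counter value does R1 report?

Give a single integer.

Answer: 4

Derivation:
Op 1: inc R2 by 4 -> R2=(0,0,4,0) value=4
Op 2: merge R1<->R2 -> R1=(0,0,4,0) R2=(0,0,4,0)
Op 3: inc R3 by 2 -> R3=(0,0,0,2) value=2
Op 4: merge R0<->R3 -> R0=(0,0,0,2) R3=(0,0,0,2)
Op 5: inc R2 by 2 -> R2=(0,0,6,0) value=6
Op 6: inc R0 by 2 -> R0=(2,0,0,2) value=4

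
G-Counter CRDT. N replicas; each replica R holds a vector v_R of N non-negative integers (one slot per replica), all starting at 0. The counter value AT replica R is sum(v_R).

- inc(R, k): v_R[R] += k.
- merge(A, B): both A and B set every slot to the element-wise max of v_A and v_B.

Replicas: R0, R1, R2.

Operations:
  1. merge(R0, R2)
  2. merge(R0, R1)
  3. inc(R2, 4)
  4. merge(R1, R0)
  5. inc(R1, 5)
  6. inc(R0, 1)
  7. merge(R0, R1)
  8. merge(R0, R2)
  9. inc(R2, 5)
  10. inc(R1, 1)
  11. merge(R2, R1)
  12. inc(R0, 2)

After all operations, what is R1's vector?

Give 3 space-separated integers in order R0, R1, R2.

Answer: 1 6 9

Derivation:
Op 1: merge R0<->R2 -> R0=(0,0,0) R2=(0,0,0)
Op 2: merge R0<->R1 -> R0=(0,0,0) R1=(0,0,0)
Op 3: inc R2 by 4 -> R2=(0,0,4) value=4
Op 4: merge R1<->R0 -> R1=(0,0,0) R0=(0,0,0)
Op 5: inc R1 by 5 -> R1=(0,5,0) value=5
Op 6: inc R0 by 1 -> R0=(1,0,0) value=1
Op 7: merge R0<->R1 -> R0=(1,5,0) R1=(1,5,0)
Op 8: merge R0<->R2 -> R0=(1,5,4) R2=(1,5,4)
Op 9: inc R2 by 5 -> R2=(1,5,9) value=15
Op 10: inc R1 by 1 -> R1=(1,6,0) value=7
Op 11: merge R2<->R1 -> R2=(1,6,9) R1=(1,6,9)
Op 12: inc R0 by 2 -> R0=(3,5,4) value=12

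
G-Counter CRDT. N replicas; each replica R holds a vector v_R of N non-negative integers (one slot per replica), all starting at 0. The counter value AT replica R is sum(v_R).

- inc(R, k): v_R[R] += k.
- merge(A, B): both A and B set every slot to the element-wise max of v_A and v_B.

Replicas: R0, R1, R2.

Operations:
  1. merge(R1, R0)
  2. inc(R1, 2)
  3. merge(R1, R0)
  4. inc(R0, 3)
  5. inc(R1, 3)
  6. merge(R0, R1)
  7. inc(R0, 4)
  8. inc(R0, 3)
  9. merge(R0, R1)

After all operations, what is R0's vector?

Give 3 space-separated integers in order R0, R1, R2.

Op 1: merge R1<->R0 -> R1=(0,0,0) R0=(0,0,0)
Op 2: inc R1 by 2 -> R1=(0,2,0) value=2
Op 3: merge R1<->R0 -> R1=(0,2,0) R0=(0,2,0)
Op 4: inc R0 by 3 -> R0=(3,2,0) value=5
Op 5: inc R1 by 3 -> R1=(0,5,0) value=5
Op 6: merge R0<->R1 -> R0=(3,5,0) R1=(3,5,0)
Op 7: inc R0 by 4 -> R0=(7,5,0) value=12
Op 8: inc R0 by 3 -> R0=(10,5,0) value=15
Op 9: merge R0<->R1 -> R0=(10,5,0) R1=(10,5,0)

Answer: 10 5 0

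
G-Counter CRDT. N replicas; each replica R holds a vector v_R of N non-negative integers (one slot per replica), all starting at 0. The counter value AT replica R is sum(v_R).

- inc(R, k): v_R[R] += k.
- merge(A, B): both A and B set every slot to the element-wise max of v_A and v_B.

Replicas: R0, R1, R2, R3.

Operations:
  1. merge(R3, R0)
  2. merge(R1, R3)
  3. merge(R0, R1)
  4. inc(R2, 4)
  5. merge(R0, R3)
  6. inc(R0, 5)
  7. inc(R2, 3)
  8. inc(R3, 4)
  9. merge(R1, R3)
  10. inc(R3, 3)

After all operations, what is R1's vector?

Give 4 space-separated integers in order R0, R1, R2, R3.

Answer: 0 0 0 4

Derivation:
Op 1: merge R3<->R0 -> R3=(0,0,0,0) R0=(0,0,0,0)
Op 2: merge R1<->R3 -> R1=(0,0,0,0) R3=(0,0,0,0)
Op 3: merge R0<->R1 -> R0=(0,0,0,0) R1=(0,0,0,0)
Op 4: inc R2 by 4 -> R2=(0,0,4,0) value=4
Op 5: merge R0<->R3 -> R0=(0,0,0,0) R3=(0,0,0,0)
Op 6: inc R0 by 5 -> R0=(5,0,0,0) value=5
Op 7: inc R2 by 3 -> R2=(0,0,7,0) value=7
Op 8: inc R3 by 4 -> R3=(0,0,0,4) value=4
Op 9: merge R1<->R3 -> R1=(0,0,0,4) R3=(0,0,0,4)
Op 10: inc R3 by 3 -> R3=(0,0,0,7) value=7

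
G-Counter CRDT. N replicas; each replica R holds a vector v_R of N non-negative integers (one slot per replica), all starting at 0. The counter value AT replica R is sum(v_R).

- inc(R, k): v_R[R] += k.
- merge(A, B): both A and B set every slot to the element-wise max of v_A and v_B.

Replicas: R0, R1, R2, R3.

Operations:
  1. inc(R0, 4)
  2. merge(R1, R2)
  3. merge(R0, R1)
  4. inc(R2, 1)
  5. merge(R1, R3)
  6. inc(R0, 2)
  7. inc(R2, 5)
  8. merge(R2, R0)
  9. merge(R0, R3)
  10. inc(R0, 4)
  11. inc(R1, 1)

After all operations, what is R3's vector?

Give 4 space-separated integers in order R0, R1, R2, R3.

Op 1: inc R0 by 4 -> R0=(4,0,0,0) value=4
Op 2: merge R1<->R2 -> R1=(0,0,0,0) R2=(0,0,0,0)
Op 3: merge R0<->R1 -> R0=(4,0,0,0) R1=(4,0,0,0)
Op 4: inc R2 by 1 -> R2=(0,0,1,0) value=1
Op 5: merge R1<->R3 -> R1=(4,0,0,0) R3=(4,0,0,0)
Op 6: inc R0 by 2 -> R0=(6,0,0,0) value=6
Op 7: inc R2 by 5 -> R2=(0,0,6,0) value=6
Op 8: merge R2<->R0 -> R2=(6,0,6,0) R0=(6,0,6,0)
Op 9: merge R0<->R3 -> R0=(6,0,6,0) R3=(6,0,6,0)
Op 10: inc R0 by 4 -> R0=(10,0,6,0) value=16
Op 11: inc R1 by 1 -> R1=(4,1,0,0) value=5

Answer: 6 0 6 0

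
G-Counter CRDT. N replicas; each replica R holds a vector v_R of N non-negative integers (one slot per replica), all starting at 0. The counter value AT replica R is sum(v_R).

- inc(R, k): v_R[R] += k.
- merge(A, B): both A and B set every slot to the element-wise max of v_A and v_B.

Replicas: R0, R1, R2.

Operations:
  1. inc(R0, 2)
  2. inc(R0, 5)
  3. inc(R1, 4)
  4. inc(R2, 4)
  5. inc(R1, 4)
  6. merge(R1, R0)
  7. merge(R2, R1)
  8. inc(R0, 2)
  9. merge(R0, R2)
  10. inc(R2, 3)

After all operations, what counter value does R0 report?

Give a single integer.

Op 1: inc R0 by 2 -> R0=(2,0,0) value=2
Op 2: inc R0 by 5 -> R0=(7,0,0) value=7
Op 3: inc R1 by 4 -> R1=(0,4,0) value=4
Op 4: inc R2 by 4 -> R2=(0,0,4) value=4
Op 5: inc R1 by 4 -> R1=(0,8,0) value=8
Op 6: merge R1<->R0 -> R1=(7,8,0) R0=(7,8,0)
Op 7: merge R2<->R1 -> R2=(7,8,4) R1=(7,8,4)
Op 8: inc R0 by 2 -> R0=(9,8,0) value=17
Op 9: merge R0<->R2 -> R0=(9,8,4) R2=(9,8,4)
Op 10: inc R2 by 3 -> R2=(9,8,7) value=24

Answer: 21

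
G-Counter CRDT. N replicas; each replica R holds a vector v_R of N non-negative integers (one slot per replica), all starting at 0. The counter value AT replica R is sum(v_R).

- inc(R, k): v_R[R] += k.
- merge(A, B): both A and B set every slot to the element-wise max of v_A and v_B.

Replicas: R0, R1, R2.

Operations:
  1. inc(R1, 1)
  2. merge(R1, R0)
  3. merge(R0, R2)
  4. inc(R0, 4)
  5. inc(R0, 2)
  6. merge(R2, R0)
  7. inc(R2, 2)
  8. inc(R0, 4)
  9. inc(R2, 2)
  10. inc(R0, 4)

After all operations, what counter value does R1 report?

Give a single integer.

Answer: 1

Derivation:
Op 1: inc R1 by 1 -> R1=(0,1,0) value=1
Op 2: merge R1<->R0 -> R1=(0,1,0) R0=(0,1,0)
Op 3: merge R0<->R2 -> R0=(0,1,0) R2=(0,1,0)
Op 4: inc R0 by 4 -> R0=(4,1,0) value=5
Op 5: inc R0 by 2 -> R0=(6,1,0) value=7
Op 6: merge R2<->R0 -> R2=(6,1,0) R0=(6,1,0)
Op 7: inc R2 by 2 -> R2=(6,1,2) value=9
Op 8: inc R0 by 4 -> R0=(10,1,0) value=11
Op 9: inc R2 by 2 -> R2=(6,1,4) value=11
Op 10: inc R0 by 4 -> R0=(14,1,0) value=15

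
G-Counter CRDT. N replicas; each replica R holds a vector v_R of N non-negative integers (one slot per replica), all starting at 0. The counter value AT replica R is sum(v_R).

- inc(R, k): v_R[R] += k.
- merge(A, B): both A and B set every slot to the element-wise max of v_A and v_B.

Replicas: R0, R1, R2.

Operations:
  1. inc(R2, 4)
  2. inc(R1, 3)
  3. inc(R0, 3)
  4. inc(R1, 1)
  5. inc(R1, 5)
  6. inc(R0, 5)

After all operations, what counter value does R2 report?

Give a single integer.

Op 1: inc R2 by 4 -> R2=(0,0,4) value=4
Op 2: inc R1 by 3 -> R1=(0,3,0) value=3
Op 3: inc R0 by 3 -> R0=(3,0,0) value=3
Op 4: inc R1 by 1 -> R1=(0,4,0) value=4
Op 5: inc R1 by 5 -> R1=(0,9,0) value=9
Op 6: inc R0 by 5 -> R0=(8,0,0) value=8

Answer: 4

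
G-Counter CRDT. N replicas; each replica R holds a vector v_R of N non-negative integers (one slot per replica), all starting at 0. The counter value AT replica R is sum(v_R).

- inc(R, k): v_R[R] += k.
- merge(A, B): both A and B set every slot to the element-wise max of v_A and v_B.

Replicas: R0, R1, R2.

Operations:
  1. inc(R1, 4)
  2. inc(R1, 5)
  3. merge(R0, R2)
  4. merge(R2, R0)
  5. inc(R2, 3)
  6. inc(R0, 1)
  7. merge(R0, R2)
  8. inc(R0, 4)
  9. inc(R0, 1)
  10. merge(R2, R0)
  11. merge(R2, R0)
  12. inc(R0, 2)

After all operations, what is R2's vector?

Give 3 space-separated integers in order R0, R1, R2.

Answer: 6 0 3

Derivation:
Op 1: inc R1 by 4 -> R1=(0,4,0) value=4
Op 2: inc R1 by 5 -> R1=(0,9,0) value=9
Op 3: merge R0<->R2 -> R0=(0,0,0) R2=(0,0,0)
Op 4: merge R2<->R0 -> R2=(0,0,0) R0=(0,0,0)
Op 5: inc R2 by 3 -> R2=(0,0,3) value=3
Op 6: inc R0 by 1 -> R0=(1,0,0) value=1
Op 7: merge R0<->R2 -> R0=(1,0,3) R2=(1,0,3)
Op 8: inc R0 by 4 -> R0=(5,0,3) value=8
Op 9: inc R0 by 1 -> R0=(6,0,3) value=9
Op 10: merge R2<->R0 -> R2=(6,0,3) R0=(6,0,3)
Op 11: merge R2<->R0 -> R2=(6,0,3) R0=(6,0,3)
Op 12: inc R0 by 2 -> R0=(8,0,3) value=11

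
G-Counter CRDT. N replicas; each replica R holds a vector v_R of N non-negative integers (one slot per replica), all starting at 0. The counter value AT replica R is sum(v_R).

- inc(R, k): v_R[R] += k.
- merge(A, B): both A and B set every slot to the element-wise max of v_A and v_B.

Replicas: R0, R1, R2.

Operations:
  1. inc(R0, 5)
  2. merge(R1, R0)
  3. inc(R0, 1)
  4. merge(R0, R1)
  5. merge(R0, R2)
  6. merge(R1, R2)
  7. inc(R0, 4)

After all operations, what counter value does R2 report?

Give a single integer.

Op 1: inc R0 by 5 -> R0=(5,0,0) value=5
Op 2: merge R1<->R0 -> R1=(5,0,0) R0=(5,0,0)
Op 3: inc R0 by 1 -> R0=(6,0,0) value=6
Op 4: merge R0<->R1 -> R0=(6,0,0) R1=(6,0,0)
Op 5: merge R0<->R2 -> R0=(6,0,0) R2=(6,0,0)
Op 6: merge R1<->R2 -> R1=(6,0,0) R2=(6,0,0)
Op 7: inc R0 by 4 -> R0=(10,0,0) value=10

Answer: 6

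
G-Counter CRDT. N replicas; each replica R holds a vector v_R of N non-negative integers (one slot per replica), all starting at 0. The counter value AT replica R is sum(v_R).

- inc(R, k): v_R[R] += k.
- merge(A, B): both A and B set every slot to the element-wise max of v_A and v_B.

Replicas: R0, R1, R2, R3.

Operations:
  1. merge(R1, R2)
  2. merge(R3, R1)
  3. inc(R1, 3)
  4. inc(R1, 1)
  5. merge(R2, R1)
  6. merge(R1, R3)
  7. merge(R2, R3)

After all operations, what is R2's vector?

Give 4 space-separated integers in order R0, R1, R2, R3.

Answer: 0 4 0 0

Derivation:
Op 1: merge R1<->R2 -> R1=(0,0,0,0) R2=(0,0,0,0)
Op 2: merge R3<->R1 -> R3=(0,0,0,0) R1=(0,0,0,0)
Op 3: inc R1 by 3 -> R1=(0,3,0,0) value=3
Op 4: inc R1 by 1 -> R1=(0,4,0,0) value=4
Op 5: merge R2<->R1 -> R2=(0,4,0,0) R1=(0,4,0,0)
Op 6: merge R1<->R3 -> R1=(0,4,0,0) R3=(0,4,0,0)
Op 7: merge R2<->R3 -> R2=(0,4,0,0) R3=(0,4,0,0)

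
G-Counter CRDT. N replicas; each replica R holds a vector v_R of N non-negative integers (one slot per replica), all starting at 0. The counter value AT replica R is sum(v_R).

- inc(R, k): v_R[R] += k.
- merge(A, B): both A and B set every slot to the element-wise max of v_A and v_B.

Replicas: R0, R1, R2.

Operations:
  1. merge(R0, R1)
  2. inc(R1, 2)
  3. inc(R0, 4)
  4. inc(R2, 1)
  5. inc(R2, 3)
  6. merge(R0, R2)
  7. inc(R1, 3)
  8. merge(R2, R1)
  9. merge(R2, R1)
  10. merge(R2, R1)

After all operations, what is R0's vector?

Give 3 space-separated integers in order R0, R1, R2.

Answer: 4 0 4

Derivation:
Op 1: merge R0<->R1 -> R0=(0,0,0) R1=(0,0,0)
Op 2: inc R1 by 2 -> R1=(0,2,0) value=2
Op 3: inc R0 by 4 -> R0=(4,0,0) value=4
Op 4: inc R2 by 1 -> R2=(0,0,1) value=1
Op 5: inc R2 by 3 -> R2=(0,0,4) value=4
Op 6: merge R0<->R2 -> R0=(4,0,4) R2=(4,0,4)
Op 7: inc R1 by 3 -> R1=(0,5,0) value=5
Op 8: merge R2<->R1 -> R2=(4,5,4) R1=(4,5,4)
Op 9: merge R2<->R1 -> R2=(4,5,4) R1=(4,5,4)
Op 10: merge R2<->R1 -> R2=(4,5,4) R1=(4,5,4)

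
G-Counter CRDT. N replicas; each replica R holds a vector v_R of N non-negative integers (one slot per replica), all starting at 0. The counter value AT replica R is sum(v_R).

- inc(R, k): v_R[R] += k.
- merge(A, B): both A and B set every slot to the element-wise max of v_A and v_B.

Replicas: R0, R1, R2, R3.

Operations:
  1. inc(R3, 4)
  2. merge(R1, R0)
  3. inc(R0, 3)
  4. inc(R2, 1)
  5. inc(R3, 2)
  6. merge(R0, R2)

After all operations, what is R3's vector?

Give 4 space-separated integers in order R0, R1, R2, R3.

Op 1: inc R3 by 4 -> R3=(0,0,0,4) value=4
Op 2: merge R1<->R0 -> R1=(0,0,0,0) R0=(0,0,0,0)
Op 3: inc R0 by 3 -> R0=(3,0,0,0) value=3
Op 4: inc R2 by 1 -> R2=(0,0,1,0) value=1
Op 5: inc R3 by 2 -> R3=(0,0,0,6) value=6
Op 6: merge R0<->R2 -> R0=(3,0,1,0) R2=(3,0,1,0)

Answer: 0 0 0 6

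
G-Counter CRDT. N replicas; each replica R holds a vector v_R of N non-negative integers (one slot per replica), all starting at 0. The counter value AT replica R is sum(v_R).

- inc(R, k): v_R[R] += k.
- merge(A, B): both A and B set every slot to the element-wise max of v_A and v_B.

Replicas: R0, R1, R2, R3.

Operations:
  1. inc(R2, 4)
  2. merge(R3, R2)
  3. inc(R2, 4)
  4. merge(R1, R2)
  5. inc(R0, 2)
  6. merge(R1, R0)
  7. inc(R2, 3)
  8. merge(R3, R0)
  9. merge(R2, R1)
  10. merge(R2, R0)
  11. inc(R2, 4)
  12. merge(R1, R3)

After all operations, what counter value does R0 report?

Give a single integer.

Answer: 13

Derivation:
Op 1: inc R2 by 4 -> R2=(0,0,4,0) value=4
Op 2: merge R3<->R2 -> R3=(0,0,4,0) R2=(0,0,4,0)
Op 3: inc R2 by 4 -> R2=(0,0,8,0) value=8
Op 4: merge R1<->R2 -> R1=(0,0,8,0) R2=(0,0,8,0)
Op 5: inc R0 by 2 -> R0=(2,0,0,0) value=2
Op 6: merge R1<->R0 -> R1=(2,0,8,0) R0=(2,0,8,0)
Op 7: inc R2 by 3 -> R2=(0,0,11,0) value=11
Op 8: merge R3<->R0 -> R3=(2,0,8,0) R0=(2,0,8,0)
Op 9: merge R2<->R1 -> R2=(2,0,11,0) R1=(2,0,11,0)
Op 10: merge R2<->R0 -> R2=(2,0,11,0) R0=(2,0,11,0)
Op 11: inc R2 by 4 -> R2=(2,0,15,0) value=17
Op 12: merge R1<->R3 -> R1=(2,0,11,0) R3=(2,0,11,0)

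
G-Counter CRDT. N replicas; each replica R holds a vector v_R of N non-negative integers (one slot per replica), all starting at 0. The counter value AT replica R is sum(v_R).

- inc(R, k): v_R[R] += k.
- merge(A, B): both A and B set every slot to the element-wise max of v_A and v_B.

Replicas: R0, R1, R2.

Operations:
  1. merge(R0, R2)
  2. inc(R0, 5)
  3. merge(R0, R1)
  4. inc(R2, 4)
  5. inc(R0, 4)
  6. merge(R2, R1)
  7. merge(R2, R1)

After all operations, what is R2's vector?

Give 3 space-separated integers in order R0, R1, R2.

Op 1: merge R0<->R2 -> R0=(0,0,0) R2=(0,0,0)
Op 2: inc R0 by 5 -> R0=(5,0,0) value=5
Op 3: merge R0<->R1 -> R0=(5,0,0) R1=(5,0,0)
Op 4: inc R2 by 4 -> R2=(0,0,4) value=4
Op 5: inc R0 by 4 -> R0=(9,0,0) value=9
Op 6: merge R2<->R1 -> R2=(5,0,4) R1=(5,0,4)
Op 7: merge R2<->R1 -> R2=(5,0,4) R1=(5,0,4)

Answer: 5 0 4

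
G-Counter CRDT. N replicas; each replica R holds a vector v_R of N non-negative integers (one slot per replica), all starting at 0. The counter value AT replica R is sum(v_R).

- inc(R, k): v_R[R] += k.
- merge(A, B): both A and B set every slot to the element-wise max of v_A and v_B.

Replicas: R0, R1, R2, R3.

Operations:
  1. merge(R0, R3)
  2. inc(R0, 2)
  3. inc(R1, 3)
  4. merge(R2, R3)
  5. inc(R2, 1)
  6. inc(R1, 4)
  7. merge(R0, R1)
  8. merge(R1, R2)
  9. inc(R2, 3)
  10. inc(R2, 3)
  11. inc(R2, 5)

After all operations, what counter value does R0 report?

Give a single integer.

Op 1: merge R0<->R3 -> R0=(0,0,0,0) R3=(0,0,0,0)
Op 2: inc R0 by 2 -> R0=(2,0,0,0) value=2
Op 3: inc R1 by 3 -> R1=(0,3,0,0) value=3
Op 4: merge R2<->R3 -> R2=(0,0,0,0) R3=(0,0,0,0)
Op 5: inc R2 by 1 -> R2=(0,0,1,0) value=1
Op 6: inc R1 by 4 -> R1=(0,7,0,0) value=7
Op 7: merge R0<->R1 -> R0=(2,7,0,0) R1=(2,7,0,0)
Op 8: merge R1<->R2 -> R1=(2,7,1,0) R2=(2,7,1,0)
Op 9: inc R2 by 3 -> R2=(2,7,4,0) value=13
Op 10: inc R2 by 3 -> R2=(2,7,7,0) value=16
Op 11: inc R2 by 5 -> R2=(2,7,12,0) value=21

Answer: 9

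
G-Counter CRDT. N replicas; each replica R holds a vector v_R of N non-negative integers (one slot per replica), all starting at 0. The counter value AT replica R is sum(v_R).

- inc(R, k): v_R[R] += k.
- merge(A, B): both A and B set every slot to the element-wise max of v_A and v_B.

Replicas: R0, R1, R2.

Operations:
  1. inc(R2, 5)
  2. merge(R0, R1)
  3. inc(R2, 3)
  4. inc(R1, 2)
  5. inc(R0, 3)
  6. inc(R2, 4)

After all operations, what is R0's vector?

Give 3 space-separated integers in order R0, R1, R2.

Op 1: inc R2 by 5 -> R2=(0,0,5) value=5
Op 2: merge R0<->R1 -> R0=(0,0,0) R1=(0,0,0)
Op 3: inc R2 by 3 -> R2=(0,0,8) value=8
Op 4: inc R1 by 2 -> R1=(0,2,0) value=2
Op 5: inc R0 by 3 -> R0=(3,0,0) value=3
Op 6: inc R2 by 4 -> R2=(0,0,12) value=12

Answer: 3 0 0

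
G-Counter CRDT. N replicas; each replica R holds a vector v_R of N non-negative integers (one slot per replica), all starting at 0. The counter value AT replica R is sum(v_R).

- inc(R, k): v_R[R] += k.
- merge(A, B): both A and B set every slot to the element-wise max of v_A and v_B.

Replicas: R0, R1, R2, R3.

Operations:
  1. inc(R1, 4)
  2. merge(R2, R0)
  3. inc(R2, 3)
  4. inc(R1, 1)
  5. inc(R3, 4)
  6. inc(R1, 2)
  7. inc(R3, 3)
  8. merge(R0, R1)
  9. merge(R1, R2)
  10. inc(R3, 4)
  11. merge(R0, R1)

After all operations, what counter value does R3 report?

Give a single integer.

Answer: 11

Derivation:
Op 1: inc R1 by 4 -> R1=(0,4,0,0) value=4
Op 2: merge R2<->R0 -> R2=(0,0,0,0) R0=(0,0,0,0)
Op 3: inc R2 by 3 -> R2=(0,0,3,0) value=3
Op 4: inc R1 by 1 -> R1=(0,5,0,0) value=5
Op 5: inc R3 by 4 -> R3=(0,0,0,4) value=4
Op 6: inc R1 by 2 -> R1=(0,7,0,0) value=7
Op 7: inc R3 by 3 -> R3=(0,0,0,7) value=7
Op 8: merge R0<->R1 -> R0=(0,7,0,0) R1=(0,7,0,0)
Op 9: merge R1<->R2 -> R1=(0,7,3,0) R2=(0,7,3,0)
Op 10: inc R3 by 4 -> R3=(0,0,0,11) value=11
Op 11: merge R0<->R1 -> R0=(0,7,3,0) R1=(0,7,3,0)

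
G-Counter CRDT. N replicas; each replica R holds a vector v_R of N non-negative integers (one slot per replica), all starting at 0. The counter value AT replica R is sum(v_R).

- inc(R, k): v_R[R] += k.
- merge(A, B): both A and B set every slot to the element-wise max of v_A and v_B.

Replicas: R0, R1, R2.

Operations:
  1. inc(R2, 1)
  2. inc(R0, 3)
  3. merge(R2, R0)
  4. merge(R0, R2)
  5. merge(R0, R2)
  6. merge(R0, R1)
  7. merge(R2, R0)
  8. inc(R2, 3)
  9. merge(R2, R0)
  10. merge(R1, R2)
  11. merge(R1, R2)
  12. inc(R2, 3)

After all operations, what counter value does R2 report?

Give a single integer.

Op 1: inc R2 by 1 -> R2=(0,0,1) value=1
Op 2: inc R0 by 3 -> R0=(3,0,0) value=3
Op 3: merge R2<->R0 -> R2=(3,0,1) R0=(3,0,1)
Op 4: merge R0<->R2 -> R0=(3,0,1) R2=(3,0,1)
Op 5: merge R0<->R2 -> R0=(3,0,1) R2=(3,0,1)
Op 6: merge R0<->R1 -> R0=(3,0,1) R1=(3,0,1)
Op 7: merge R2<->R0 -> R2=(3,0,1) R0=(3,0,1)
Op 8: inc R2 by 3 -> R2=(3,0,4) value=7
Op 9: merge R2<->R0 -> R2=(3,0,4) R0=(3,0,4)
Op 10: merge R1<->R2 -> R1=(3,0,4) R2=(3,0,4)
Op 11: merge R1<->R2 -> R1=(3,0,4) R2=(3,0,4)
Op 12: inc R2 by 3 -> R2=(3,0,7) value=10

Answer: 10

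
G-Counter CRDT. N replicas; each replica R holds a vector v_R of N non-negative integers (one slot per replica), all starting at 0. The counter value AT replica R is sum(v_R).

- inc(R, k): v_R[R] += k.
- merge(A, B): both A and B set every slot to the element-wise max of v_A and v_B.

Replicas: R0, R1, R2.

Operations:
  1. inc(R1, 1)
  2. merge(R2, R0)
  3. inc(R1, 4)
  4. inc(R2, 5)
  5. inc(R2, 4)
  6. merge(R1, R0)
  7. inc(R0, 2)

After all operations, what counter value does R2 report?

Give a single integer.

Answer: 9

Derivation:
Op 1: inc R1 by 1 -> R1=(0,1,0) value=1
Op 2: merge R2<->R0 -> R2=(0,0,0) R0=(0,0,0)
Op 3: inc R1 by 4 -> R1=(0,5,0) value=5
Op 4: inc R2 by 5 -> R2=(0,0,5) value=5
Op 5: inc R2 by 4 -> R2=(0,0,9) value=9
Op 6: merge R1<->R0 -> R1=(0,5,0) R0=(0,5,0)
Op 7: inc R0 by 2 -> R0=(2,5,0) value=7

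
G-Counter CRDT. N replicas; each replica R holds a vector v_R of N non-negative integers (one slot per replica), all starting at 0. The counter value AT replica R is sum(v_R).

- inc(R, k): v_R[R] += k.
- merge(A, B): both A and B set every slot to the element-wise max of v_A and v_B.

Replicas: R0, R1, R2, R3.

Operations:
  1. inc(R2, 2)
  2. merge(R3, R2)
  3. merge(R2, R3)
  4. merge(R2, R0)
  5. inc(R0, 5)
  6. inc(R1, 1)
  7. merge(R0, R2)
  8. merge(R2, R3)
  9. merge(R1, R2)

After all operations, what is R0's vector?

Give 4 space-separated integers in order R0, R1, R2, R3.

Answer: 5 0 2 0

Derivation:
Op 1: inc R2 by 2 -> R2=(0,0,2,0) value=2
Op 2: merge R3<->R2 -> R3=(0,0,2,0) R2=(0,0,2,0)
Op 3: merge R2<->R3 -> R2=(0,0,2,0) R3=(0,0,2,0)
Op 4: merge R2<->R0 -> R2=(0,0,2,0) R0=(0,0,2,0)
Op 5: inc R0 by 5 -> R0=(5,0,2,0) value=7
Op 6: inc R1 by 1 -> R1=(0,1,0,0) value=1
Op 7: merge R0<->R2 -> R0=(5,0,2,0) R2=(5,0,2,0)
Op 8: merge R2<->R3 -> R2=(5,0,2,0) R3=(5,0,2,0)
Op 9: merge R1<->R2 -> R1=(5,1,2,0) R2=(5,1,2,0)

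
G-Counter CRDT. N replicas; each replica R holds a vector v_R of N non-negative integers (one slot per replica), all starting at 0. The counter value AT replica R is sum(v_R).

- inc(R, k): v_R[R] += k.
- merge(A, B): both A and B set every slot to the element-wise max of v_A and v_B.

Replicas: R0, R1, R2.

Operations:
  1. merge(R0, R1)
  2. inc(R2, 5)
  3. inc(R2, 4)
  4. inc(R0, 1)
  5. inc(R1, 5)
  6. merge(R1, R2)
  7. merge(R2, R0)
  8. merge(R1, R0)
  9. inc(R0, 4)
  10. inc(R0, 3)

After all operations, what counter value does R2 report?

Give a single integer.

Op 1: merge R0<->R1 -> R0=(0,0,0) R1=(0,0,0)
Op 2: inc R2 by 5 -> R2=(0,0,5) value=5
Op 3: inc R2 by 4 -> R2=(0,0,9) value=9
Op 4: inc R0 by 1 -> R0=(1,0,0) value=1
Op 5: inc R1 by 5 -> R1=(0,5,0) value=5
Op 6: merge R1<->R2 -> R1=(0,5,9) R2=(0,5,9)
Op 7: merge R2<->R0 -> R2=(1,5,9) R0=(1,5,9)
Op 8: merge R1<->R0 -> R1=(1,5,9) R0=(1,5,9)
Op 9: inc R0 by 4 -> R0=(5,5,9) value=19
Op 10: inc R0 by 3 -> R0=(8,5,9) value=22

Answer: 15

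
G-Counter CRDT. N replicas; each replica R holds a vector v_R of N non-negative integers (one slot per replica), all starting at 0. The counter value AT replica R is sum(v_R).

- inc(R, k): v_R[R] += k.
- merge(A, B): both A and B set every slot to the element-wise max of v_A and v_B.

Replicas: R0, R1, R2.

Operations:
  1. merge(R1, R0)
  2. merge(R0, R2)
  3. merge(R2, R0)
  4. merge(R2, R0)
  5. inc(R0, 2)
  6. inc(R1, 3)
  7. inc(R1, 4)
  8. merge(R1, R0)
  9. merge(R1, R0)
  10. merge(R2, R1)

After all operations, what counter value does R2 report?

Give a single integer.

Answer: 9

Derivation:
Op 1: merge R1<->R0 -> R1=(0,0,0) R0=(0,0,0)
Op 2: merge R0<->R2 -> R0=(0,0,0) R2=(0,0,0)
Op 3: merge R2<->R0 -> R2=(0,0,0) R0=(0,0,0)
Op 4: merge R2<->R0 -> R2=(0,0,0) R0=(0,0,0)
Op 5: inc R0 by 2 -> R0=(2,0,0) value=2
Op 6: inc R1 by 3 -> R1=(0,3,0) value=3
Op 7: inc R1 by 4 -> R1=(0,7,0) value=7
Op 8: merge R1<->R0 -> R1=(2,7,0) R0=(2,7,0)
Op 9: merge R1<->R0 -> R1=(2,7,0) R0=(2,7,0)
Op 10: merge R2<->R1 -> R2=(2,7,0) R1=(2,7,0)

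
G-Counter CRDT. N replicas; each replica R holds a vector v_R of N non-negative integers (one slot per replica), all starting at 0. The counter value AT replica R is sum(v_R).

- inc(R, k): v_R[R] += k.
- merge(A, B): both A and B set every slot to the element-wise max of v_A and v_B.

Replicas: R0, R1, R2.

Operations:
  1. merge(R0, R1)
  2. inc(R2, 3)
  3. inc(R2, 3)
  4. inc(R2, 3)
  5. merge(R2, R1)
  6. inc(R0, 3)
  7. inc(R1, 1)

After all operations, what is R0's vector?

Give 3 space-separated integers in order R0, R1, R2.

Op 1: merge R0<->R1 -> R0=(0,0,0) R1=(0,0,0)
Op 2: inc R2 by 3 -> R2=(0,0,3) value=3
Op 3: inc R2 by 3 -> R2=(0,0,6) value=6
Op 4: inc R2 by 3 -> R2=(0,0,9) value=9
Op 5: merge R2<->R1 -> R2=(0,0,9) R1=(0,0,9)
Op 6: inc R0 by 3 -> R0=(3,0,0) value=3
Op 7: inc R1 by 1 -> R1=(0,1,9) value=10

Answer: 3 0 0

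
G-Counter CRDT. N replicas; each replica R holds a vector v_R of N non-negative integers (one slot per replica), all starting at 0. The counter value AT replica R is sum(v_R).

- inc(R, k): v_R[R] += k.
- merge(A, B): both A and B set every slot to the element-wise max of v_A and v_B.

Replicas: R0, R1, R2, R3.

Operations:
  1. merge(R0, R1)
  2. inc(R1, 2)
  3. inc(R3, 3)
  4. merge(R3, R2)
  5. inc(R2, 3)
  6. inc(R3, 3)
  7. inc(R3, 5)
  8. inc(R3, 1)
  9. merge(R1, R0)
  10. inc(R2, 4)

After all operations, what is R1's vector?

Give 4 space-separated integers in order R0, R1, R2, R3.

Op 1: merge R0<->R1 -> R0=(0,0,0,0) R1=(0,0,0,0)
Op 2: inc R1 by 2 -> R1=(0,2,0,0) value=2
Op 3: inc R3 by 3 -> R3=(0,0,0,3) value=3
Op 4: merge R3<->R2 -> R3=(0,0,0,3) R2=(0,0,0,3)
Op 5: inc R2 by 3 -> R2=(0,0,3,3) value=6
Op 6: inc R3 by 3 -> R3=(0,0,0,6) value=6
Op 7: inc R3 by 5 -> R3=(0,0,0,11) value=11
Op 8: inc R3 by 1 -> R3=(0,0,0,12) value=12
Op 9: merge R1<->R0 -> R1=(0,2,0,0) R0=(0,2,0,0)
Op 10: inc R2 by 4 -> R2=(0,0,7,3) value=10

Answer: 0 2 0 0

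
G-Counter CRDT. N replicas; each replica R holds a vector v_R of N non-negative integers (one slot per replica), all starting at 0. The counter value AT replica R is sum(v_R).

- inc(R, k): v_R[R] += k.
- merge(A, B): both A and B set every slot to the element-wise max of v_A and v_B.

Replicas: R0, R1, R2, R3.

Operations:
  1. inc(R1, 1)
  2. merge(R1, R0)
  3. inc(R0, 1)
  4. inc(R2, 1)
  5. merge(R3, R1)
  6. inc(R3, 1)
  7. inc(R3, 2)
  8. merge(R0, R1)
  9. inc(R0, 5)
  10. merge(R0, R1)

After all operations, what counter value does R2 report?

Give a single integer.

Op 1: inc R1 by 1 -> R1=(0,1,0,0) value=1
Op 2: merge R1<->R0 -> R1=(0,1,0,0) R0=(0,1,0,0)
Op 3: inc R0 by 1 -> R0=(1,1,0,0) value=2
Op 4: inc R2 by 1 -> R2=(0,0,1,0) value=1
Op 5: merge R3<->R1 -> R3=(0,1,0,0) R1=(0,1,0,0)
Op 6: inc R3 by 1 -> R3=(0,1,0,1) value=2
Op 7: inc R3 by 2 -> R3=(0,1,0,3) value=4
Op 8: merge R0<->R1 -> R0=(1,1,0,0) R1=(1,1,0,0)
Op 9: inc R0 by 5 -> R0=(6,1,0,0) value=7
Op 10: merge R0<->R1 -> R0=(6,1,0,0) R1=(6,1,0,0)

Answer: 1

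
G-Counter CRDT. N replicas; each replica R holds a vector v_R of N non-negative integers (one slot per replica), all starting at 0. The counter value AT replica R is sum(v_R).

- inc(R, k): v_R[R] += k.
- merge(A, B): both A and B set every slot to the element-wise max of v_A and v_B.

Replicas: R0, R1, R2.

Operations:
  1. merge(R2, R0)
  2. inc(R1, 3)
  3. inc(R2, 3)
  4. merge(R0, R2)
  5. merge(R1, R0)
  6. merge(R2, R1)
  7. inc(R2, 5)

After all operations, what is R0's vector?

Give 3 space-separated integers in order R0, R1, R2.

Op 1: merge R2<->R0 -> R2=(0,0,0) R0=(0,0,0)
Op 2: inc R1 by 3 -> R1=(0,3,0) value=3
Op 3: inc R2 by 3 -> R2=(0,0,3) value=3
Op 4: merge R0<->R2 -> R0=(0,0,3) R2=(0,0,3)
Op 5: merge R1<->R0 -> R1=(0,3,3) R0=(0,3,3)
Op 6: merge R2<->R1 -> R2=(0,3,3) R1=(0,3,3)
Op 7: inc R2 by 5 -> R2=(0,3,8) value=11

Answer: 0 3 3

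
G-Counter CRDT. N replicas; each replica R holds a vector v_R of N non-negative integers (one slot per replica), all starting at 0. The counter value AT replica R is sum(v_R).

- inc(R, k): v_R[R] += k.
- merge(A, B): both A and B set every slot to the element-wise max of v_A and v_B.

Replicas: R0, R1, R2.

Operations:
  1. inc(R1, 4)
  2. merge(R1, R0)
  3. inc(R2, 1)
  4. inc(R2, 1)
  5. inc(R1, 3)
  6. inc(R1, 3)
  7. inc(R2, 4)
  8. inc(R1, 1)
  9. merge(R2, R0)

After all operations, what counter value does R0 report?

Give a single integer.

Op 1: inc R1 by 4 -> R1=(0,4,0) value=4
Op 2: merge R1<->R0 -> R1=(0,4,0) R0=(0,4,0)
Op 3: inc R2 by 1 -> R2=(0,0,1) value=1
Op 4: inc R2 by 1 -> R2=(0,0,2) value=2
Op 5: inc R1 by 3 -> R1=(0,7,0) value=7
Op 6: inc R1 by 3 -> R1=(0,10,0) value=10
Op 7: inc R2 by 4 -> R2=(0,0,6) value=6
Op 8: inc R1 by 1 -> R1=(0,11,0) value=11
Op 9: merge R2<->R0 -> R2=(0,4,6) R0=(0,4,6)

Answer: 10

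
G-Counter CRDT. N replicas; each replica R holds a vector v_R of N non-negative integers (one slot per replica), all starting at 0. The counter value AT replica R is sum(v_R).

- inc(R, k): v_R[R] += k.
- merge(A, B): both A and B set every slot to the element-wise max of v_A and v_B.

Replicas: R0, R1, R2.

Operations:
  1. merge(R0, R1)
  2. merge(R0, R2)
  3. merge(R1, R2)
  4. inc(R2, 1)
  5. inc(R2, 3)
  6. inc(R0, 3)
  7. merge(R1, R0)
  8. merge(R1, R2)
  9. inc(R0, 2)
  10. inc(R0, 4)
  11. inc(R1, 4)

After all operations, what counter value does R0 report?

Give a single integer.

Answer: 9

Derivation:
Op 1: merge R0<->R1 -> R0=(0,0,0) R1=(0,0,0)
Op 2: merge R0<->R2 -> R0=(0,0,0) R2=(0,0,0)
Op 3: merge R1<->R2 -> R1=(0,0,0) R2=(0,0,0)
Op 4: inc R2 by 1 -> R2=(0,0,1) value=1
Op 5: inc R2 by 3 -> R2=(0,0,4) value=4
Op 6: inc R0 by 3 -> R0=(3,0,0) value=3
Op 7: merge R1<->R0 -> R1=(3,0,0) R0=(3,0,0)
Op 8: merge R1<->R2 -> R1=(3,0,4) R2=(3,0,4)
Op 9: inc R0 by 2 -> R0=(5,0,0) value=5
Op 10: inc R0 by 4 -> R0=(9,0,0) value=9
Op 11: inc R1 by 4 -> R1=(3,4,4) value=11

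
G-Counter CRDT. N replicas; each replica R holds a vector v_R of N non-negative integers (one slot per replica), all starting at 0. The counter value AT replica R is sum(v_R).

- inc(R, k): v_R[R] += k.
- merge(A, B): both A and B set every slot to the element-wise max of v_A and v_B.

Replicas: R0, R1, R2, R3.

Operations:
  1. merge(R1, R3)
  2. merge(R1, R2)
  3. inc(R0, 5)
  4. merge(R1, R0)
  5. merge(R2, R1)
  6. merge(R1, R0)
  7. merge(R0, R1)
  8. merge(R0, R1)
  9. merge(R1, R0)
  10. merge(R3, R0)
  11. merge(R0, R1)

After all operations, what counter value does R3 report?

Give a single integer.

Op 1: merge R1<->R3 -> R1=(0,0,0,0) R3=(0,0,0,0)
Op 2: merge R1<->R2 -> R1=(0,0,0,0) R2=(0,0,0,0)
Op 3: inc R0 by 5 -> R0=(5,0,0,0) value=5
Op 4: merge R1<->R0 -> R1=(5,0,0,0) R0=(5,0,0,0)
Op 5: merge R2<->R1 -> R2=(5,0,0,0) R1=(5,0,0,0)
Op 6: merge R1<->R0 -> R1=(5,0,0,0) R0=(5,0,0,0)
Op 7: merge R0<->R1 -> R0=(5,0,0,0) R1=(5,0,0,0)
Op 8: merge R0<->R1 -> R0=(5,0,0,0) R1=(5,0,0,0)
Op 9: merge R1<->R0 -> R1=(5,0,0,0) R0=(5,0,0,0)
Op 10: merge R3<->R0 -> R3=(5,0,0,0) R0=(5,0,0,0)
Op 11: merge R0<->R1 -> R0=(5,0,0,0) R1=(5,0,0,0)

Answer: 5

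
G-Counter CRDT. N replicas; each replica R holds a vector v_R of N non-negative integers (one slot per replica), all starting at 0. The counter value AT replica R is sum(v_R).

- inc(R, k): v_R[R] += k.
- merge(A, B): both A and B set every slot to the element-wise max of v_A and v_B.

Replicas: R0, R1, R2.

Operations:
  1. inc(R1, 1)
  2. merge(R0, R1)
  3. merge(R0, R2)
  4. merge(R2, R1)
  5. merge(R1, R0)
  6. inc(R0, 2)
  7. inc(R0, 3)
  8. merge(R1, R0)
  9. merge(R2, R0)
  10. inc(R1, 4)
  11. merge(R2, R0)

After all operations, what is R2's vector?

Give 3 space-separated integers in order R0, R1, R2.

Op 1: inc R1 by 1 -> R1=(0,1,0) value=1
Op 2: merge R0<->R1 -> R0=(0,1,0) R1=(0,1,0)
Op 3: merge R0<->R2 -> R0=(0,1,0) R2=(0,1,0)
Op 4: merge R2<->R1 -> R2=(0,1,0) R1=(0,1,0)
Op 5: merge R1<->R0 -> R1=(0,1,0) R0=(0,1,0)
Op 6: inc R0 by 2 -> R0=(2,1,0) value=3
Op 7: inc R0 by 3 -> R0=(5,1,0) value=6
Op 8: merge R1<->R0 -> R1=(5,1,0) R0=(5,1,0)
Op 9: merge R2<->R0 -> R2=(5,1,0) R0=(5,1,0)
Op 10: inc R1 by 4 -> R1=(5,5,0) value=10
Op 11: merge R2<->R0 -> R2=(5,1,0) R0=(5,1,0)

Answer: 5 1 0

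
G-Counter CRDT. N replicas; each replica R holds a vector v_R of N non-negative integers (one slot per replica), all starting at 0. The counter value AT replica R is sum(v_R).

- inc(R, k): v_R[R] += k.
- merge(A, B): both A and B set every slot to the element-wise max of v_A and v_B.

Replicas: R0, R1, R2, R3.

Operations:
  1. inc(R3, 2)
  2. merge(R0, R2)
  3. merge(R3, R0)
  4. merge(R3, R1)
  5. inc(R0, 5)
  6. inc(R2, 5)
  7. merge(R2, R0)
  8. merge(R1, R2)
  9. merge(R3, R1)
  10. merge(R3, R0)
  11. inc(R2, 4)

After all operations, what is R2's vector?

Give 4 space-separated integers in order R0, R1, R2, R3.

Op 1: inc R3 by 2 -> R3=(0,0,0,2) value=2
Op 2: merge R0<->R2 -> R0=(0,0,0,0) R2=(0,0,0,0)
Op 3: merge R3<->R0 -> R3=(0,0,0,2) R0=(0,0,0,2)
Op 4: merge R3<->R1 -> R3=(0,0,0,2) R1=(0,0,0,2)
Op 5: inc R0 by 5 -> R0=(5,0,0,2) value=7
Op 6: inc R2 by 5 -> R2=(0,0,5,0) value=5
Op 7: merge R2<->R0 -> R2=(5,0,5,2) R0=(5,0,5,2)
Op 8: merge R1<->R2 -> R1=(5,0,5,2) R2=(5,0,5,2)
Op 9: merge R3<->R1 -> R3=(5,0,5,2) R1=(5,0,5,2)
Op 10: merge R3<->R0 -> R3=(5,0,5,2) R0=(5,0,5,2)
Op 11: inc R2 by 4 -> R2=(5,0,9,2) value=16

Answer: 5 0 9 2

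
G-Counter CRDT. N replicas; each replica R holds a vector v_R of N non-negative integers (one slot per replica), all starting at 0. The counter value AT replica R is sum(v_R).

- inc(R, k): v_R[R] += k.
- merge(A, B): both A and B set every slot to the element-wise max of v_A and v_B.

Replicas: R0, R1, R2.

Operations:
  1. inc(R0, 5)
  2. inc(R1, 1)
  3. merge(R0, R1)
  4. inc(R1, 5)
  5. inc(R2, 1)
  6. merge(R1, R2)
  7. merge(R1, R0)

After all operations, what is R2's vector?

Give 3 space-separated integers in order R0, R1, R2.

Op 1: inc R0 by 5 -> R0=(5,0,0) value=5
Op 2: inc R1 by 1 -> R1=(0,1,0) value=1
Op 3: merge R0<->R1 -> R0=(5,1,0) R1=(5,1,0)
Op 4: inc R1 by 5 -> R1=(5,6,0) value=11
Op 5: inc R2 by 1 -> R2=(0,0,1) value=1
Op 6: merge R1<->R2 -> R1=(5,6,1) R2=(5,6,1)
Op 7: merge R1<->R0 -> R1=(5,6,1) R0=(5,6,1)

Answer: 5 6 1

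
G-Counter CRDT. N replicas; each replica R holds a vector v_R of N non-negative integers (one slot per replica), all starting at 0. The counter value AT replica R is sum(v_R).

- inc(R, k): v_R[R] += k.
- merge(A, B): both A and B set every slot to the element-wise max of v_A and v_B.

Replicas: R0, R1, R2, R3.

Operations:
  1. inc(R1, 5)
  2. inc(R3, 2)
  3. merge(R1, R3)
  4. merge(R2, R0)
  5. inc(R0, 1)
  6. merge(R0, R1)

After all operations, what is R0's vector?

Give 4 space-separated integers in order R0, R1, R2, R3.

Answer: 1 5 0 2

Derivation:
Op 1: inc R1 by 5 -> R1=(0,5,0,0) value=5
Op 2: inc R3 by 2 -> R3=(0,0,0,2) value=2
Op 3: merge R1<->R3 -> R1=(0,5,0,2) R3=(0,5,0,2)
Op 4: merge R2<->R0 -> R2=(0,0,0,0) R0=(0,0,0,0)
Op 5: inc R0 by 1 -> R0=(1,0,0,0) value=1
Op 6: merge R0<->R1 -> R0=(1,5,0,2) R1=(1,5,0,2)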